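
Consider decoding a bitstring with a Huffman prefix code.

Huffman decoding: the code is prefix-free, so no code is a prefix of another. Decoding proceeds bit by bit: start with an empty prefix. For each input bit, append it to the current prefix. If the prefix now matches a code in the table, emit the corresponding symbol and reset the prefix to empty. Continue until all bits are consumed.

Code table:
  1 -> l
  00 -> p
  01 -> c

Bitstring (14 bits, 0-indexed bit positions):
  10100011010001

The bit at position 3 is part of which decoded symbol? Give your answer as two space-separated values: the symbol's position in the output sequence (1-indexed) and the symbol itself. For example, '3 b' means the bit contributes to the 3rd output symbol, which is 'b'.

Bit 0: prefix='1' -> emit 'l', reset
Bit 1: prefix='0' (no match yet)
Bit 2: prefix='01' -> emit 'c', reset
Bit 3: prefix='0' (no match yet)
Bit 4: prefix='00' -> emit 'p', reset
Bit 5: prefix='0' (no match yet)
Bit 6: prefix='01' -> emit 'c', reset
Bit 7: prefix='1' -> emit 'l', reset

Answer: 3 p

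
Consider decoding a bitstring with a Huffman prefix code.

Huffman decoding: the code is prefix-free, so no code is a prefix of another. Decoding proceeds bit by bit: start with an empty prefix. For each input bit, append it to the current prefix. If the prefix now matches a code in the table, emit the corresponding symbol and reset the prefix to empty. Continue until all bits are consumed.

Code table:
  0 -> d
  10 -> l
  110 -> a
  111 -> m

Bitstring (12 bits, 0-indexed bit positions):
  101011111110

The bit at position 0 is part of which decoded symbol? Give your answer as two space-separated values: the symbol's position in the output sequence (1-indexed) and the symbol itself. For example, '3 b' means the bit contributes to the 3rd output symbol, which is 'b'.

Answer: 1 l

Derivation:
Bit 0: prefix='1' (no match yet)
Bit 1: prefix='10' -> emit 'l', reset
Bit 2: prefix='1' (no match yet)
Bit 3: prefix='10' -> emit 'l', reset
Bit 4: prefix='1' (no match yet)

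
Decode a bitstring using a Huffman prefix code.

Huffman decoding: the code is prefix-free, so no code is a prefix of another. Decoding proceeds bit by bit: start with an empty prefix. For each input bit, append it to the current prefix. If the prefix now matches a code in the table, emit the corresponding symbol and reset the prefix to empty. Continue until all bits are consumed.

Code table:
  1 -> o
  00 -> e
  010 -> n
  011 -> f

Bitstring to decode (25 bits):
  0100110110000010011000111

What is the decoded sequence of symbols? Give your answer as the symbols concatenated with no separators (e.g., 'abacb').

Bit 0: prefix='0' (no match yet)
Bit 1: prefix='01' (no match yet)
Bit 2: prefix='010' -> emit 'n', reset
Bit 3: prefix='0' (no match yet)
Bit 4: prefix='01' (no match yet)
Bit 5: prefix='011' -> emit 'f', reset
Bit 6: prefix='0' (no match yet)
Bit 7: prefix='01' (no match yet)
Bit 8: prefix='011' -> emit 'f', reset
Bit 9: prefix='0' (no match yet)
Bit 10: prefix='00' -> emit 'e', reset
Bit 11: prefix='0' (no match yet)
Bit 12: prefix='00' -> emit 'e', reset
Bit 13: prefix='0' (no match yet)
Bit 14: prefix='01' (no match yet)
Bit 15: prefix='010' -> emit 'n', reset
Bit 16: prefix='0' (no match yet)
Bit 17: prefix='01' (no match yet)
Bit 18: prefix='011' -> emit 'f', reset
Bit 19: prefix='0' (no match yet)
Bit 20: prefix='00' -> emit 'e', reset
Bit 21: prefix='0' (no match yet)
Bit 22: prefix='01' (no match yet)
Bit 23: prefix='011' -> emit 'f', reset
Bit 24: prefix='1' -> emit 'o', reset

Answer: nffeenfefo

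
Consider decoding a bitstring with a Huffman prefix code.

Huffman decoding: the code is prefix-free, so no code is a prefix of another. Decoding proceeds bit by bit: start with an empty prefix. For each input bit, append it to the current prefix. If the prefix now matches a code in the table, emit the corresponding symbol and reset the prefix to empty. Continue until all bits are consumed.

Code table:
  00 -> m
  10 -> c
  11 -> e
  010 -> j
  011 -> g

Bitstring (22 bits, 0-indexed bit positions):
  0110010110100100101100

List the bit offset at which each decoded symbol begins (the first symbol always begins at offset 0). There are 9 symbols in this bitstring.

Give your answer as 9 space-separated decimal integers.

Bit 0: prefix='0' (no match yet)
Bit 1: prefix='01' (no match yet)
Bit 2: prefix='011' -> emit 'g', reset
Bit 3: prefix='0' (no match yet)
Bit 4: prefix='00' -> emit 'm', reset
Bit 5: prefix='1' (no match yet)
Bit 6: prefix='10' -> emit 'c', reset
Bit 7: prefix='1' (no match yet)
Bit 8: prefix='11' -> emit 'e', reset
Bit 9: prefix='0' (no match yet)
Bit 10: prefix='01' (no match yet)
Bit 11: prefix='010' -> emit 'j', reset
Bit 12: prefix='0' (no match yet)
Bit 13: prefix='01' (no match yet)
Bit 14: prefix='010' -> emit 'j', reset
Bit 15: prefix='0' (no match yet)
Bit 16: prefix='01' (no match yet)
Bit 17: prefix='010' -> emit 'j', reset
Bit 18: prefix='1' (no match yet)
Bit 19: prefix='11' -> emit 'e', reset
Bit 20: prefix='0' (no match yet)
Bit 21: prefix='00' -> emit 'm', reset

Answer: 0 3 5 7 9 12 15 18 20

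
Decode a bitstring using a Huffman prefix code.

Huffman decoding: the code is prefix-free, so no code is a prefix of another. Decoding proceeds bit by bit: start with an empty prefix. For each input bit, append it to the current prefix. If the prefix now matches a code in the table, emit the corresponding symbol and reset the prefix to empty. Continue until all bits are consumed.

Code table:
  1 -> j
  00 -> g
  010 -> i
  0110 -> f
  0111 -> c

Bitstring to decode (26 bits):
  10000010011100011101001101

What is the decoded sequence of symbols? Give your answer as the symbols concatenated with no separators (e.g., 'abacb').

Bit 0: prefix='1' -> emit 'j', reset
Bit 1: prefix='0' (no match yet)
Bit 2: prefix='00' -> emit 'g', reset
Bit 3: prefix='0' (no match yet)
Bit 4: prefix='00' -> emit 'g', reset
Bit 5: prefix='0' (no match yet)
Bit 6: prefix='01' (no match yet)
Bit 7: prefix='010' -> emit 'i', reset
Bit 8: prefix='0' (no match yet)
Bit 9: prefix='01' (no match yet)
Bit 10: prefix='011' (no match yet)
Bit 11: prefix='0111' -> emit 'c', reset
Bit 12: prefix='0' (no match yet)
Bit 13: prefix='00' -> emit 'g', reset
Bit 14: prefix='0' (no match yet)
Bit 15: prefix='01' (no match yet)
Bit 16: prefix='011' (no match yet)
Bit 17: prefix='0111' -> emit 'c', reset
Bit 18: prefix='0' (no match yet)
Bit 19: prefix='01' (no match yet)
Bit 20: prefix='010' -> emit 'i', reset
Bit 21: prefix='0' (no match yet)
Bit 22: prefix='01' (no match yet)
Bit 23: prefix='011' (no match yet)
Bit 24: prefix='0110' -> emit 'f', reset
Bit 25: prefix='1' -> emit 'j', reset

Answer: jggicgcifj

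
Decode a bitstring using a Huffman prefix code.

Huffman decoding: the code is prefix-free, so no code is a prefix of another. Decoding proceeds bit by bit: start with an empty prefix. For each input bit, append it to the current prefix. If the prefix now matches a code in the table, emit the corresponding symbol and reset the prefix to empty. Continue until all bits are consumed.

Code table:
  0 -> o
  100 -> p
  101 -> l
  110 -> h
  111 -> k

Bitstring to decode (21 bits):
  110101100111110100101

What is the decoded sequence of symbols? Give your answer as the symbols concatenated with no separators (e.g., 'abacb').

Answer: hlpkhpl

Derivation:
Bit 0: prefix='1' (no match yet)
Bit 1: prefix='11' (no match yet)
Bit 2: prefix='110' -> emit 'h', reset
Bit 3: prefix='1' (no match yet)
Bit 4: prefix='10' (no match yet)
Bit 5: prefix='101' -> emit 'l', reset
Bit 6: prefix='1' (no match yet)
Bit 7: prefix='10' (no match yet)
Bit 8: prefix='100' -> emit 'p', reset
Bit 9: prefix='1' (no match yet)
Bit 10: prefix='11' (no match yet)
Bit 11: prefix='111' -> emit 'k', reset
Bit 12: prefix='1' (no match yet)
Bit 13: prefix='11' (no match yet)
Bit 14: prefix='110' -> emit 'h', reset
Bit 15: prefix='1' (no match yet)
Bit 16: prefix='10' (no match yet)
Bit 17: prefix='100' -> emit 'p', reset
Bit 18: prefix='1' (no match yet)
Bit 19: prefix='10' (no match yet)
Bit 20: prefix='101' -> emit 'l', reset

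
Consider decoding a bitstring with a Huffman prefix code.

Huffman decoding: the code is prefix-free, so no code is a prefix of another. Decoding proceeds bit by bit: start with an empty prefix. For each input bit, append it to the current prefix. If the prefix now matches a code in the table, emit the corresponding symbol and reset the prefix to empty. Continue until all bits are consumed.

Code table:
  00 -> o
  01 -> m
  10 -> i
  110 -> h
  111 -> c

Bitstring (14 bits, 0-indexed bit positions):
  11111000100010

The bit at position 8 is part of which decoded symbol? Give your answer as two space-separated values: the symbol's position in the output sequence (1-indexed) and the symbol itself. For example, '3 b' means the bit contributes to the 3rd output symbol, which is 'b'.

Bit 0: prefix='1' (no match yet)
Bit 1: prefix='11' (no match yet)
Bit 2: prefix='111' -> emit 'c', reset
Bit 3: prefix='1' (no match yet)
Bit 4: prefix='11' (no match yet)
Bit 5: prefix='110' -> emit 'h', reset
Bit 6: prefix='0' (no match yet)
Bit 7: prefix='00' -> emit 'o', reset
Bit 8: prefix='1' (no match yet)
Bit 9: prefix='10' -> emit 'i', reset
Bit 10: prefix='0' (no match yet)
Bit 11: prefix='00' -> emit 'o', reset
Bit 12: prefix='1' (no match yet)

Answer: 4 i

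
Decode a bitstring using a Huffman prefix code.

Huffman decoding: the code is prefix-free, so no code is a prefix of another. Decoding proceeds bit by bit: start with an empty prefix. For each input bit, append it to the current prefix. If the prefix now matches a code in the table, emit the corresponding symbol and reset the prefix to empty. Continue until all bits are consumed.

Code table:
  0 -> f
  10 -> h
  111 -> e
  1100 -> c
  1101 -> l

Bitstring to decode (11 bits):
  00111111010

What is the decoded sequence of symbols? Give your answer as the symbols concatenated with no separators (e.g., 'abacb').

Bit 0: prefix='0' -> emit 'f', reset
Bit 1: prefix='0' -> emit 'f', reset
Bit 2: prefix='1' (no match yet)
Bit 3: prefix='11' (no match yet)
Bit 4: prefix='111' -> emit 'e', reset
Bit 5: prefix='1' (no match yet)
Bit 6: prefix='11' (no match yet)
Bit 7: prefix='111' -> emit 'e', reset
Bit 8: prefix='0' -> emit 'f', reset
Bit 9: prefix='1' (no match yet)
Bit 10: prefix='10' -> emit 'h', reset

Answer: ffeefh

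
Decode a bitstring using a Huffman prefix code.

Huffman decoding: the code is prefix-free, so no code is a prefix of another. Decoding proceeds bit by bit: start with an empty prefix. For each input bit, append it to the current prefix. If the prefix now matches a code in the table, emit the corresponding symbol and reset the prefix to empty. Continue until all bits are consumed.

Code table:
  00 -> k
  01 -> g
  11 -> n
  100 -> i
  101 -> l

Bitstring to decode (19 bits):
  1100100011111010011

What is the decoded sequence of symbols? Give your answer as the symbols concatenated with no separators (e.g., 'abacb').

Answer: nkignngkn

Derivation:
Bit 0: prefix='1' (no match yet)
Bit 1: prefix='11' -> emit 'n', reset
Bit 2: prefix='0' (no match yet)
Bit 3: prefix='00' -> emit 'k', reset
Bit 4: prefix='1' (no match yet)
Bit 5: prefix='10' (no match yet)
Bit 6: prefix='100' -> emit 'i', reset
Bit 7: prefix='0' (no match yet)
Bit 8: prefix='01' -> emit 'g', reset
Bit 9: prefix='1' (no match yet)
Bit 10: prefix='11' -> emit 'n', reset
Bit 11: prefix='1' (no match yet)
Bit 12: prefix='11' -> emit 'n', reset
Bit 13: prefix='0' (no match yet)
Bit 14: prefix='01' -> emit 'g', reset
Bit 15: prefix='0' (no match yet)
Bit 16: prefix='00' -> emit 'k', reset
Bit 17: prefix='1' (no match yet)
Bit 18: prefix='11' -> emit 'n', reset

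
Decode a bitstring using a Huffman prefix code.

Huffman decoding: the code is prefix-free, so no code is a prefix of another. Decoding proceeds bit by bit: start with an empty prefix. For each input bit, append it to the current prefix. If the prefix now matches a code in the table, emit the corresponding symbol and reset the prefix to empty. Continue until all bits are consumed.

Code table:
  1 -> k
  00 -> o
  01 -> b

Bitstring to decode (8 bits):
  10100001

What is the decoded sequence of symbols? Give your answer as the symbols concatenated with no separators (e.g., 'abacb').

Bit 0: prefix='1' -> emit 'k', reset
Bit 1: prefix='0' (no match yet)
Bit 2: prefix='01' -> emit 'b', reset
Bit 3: prefix='0' (no match yet)
Bit 4: prefix='00' -> emit 'o', reset
Bit 5: prefix='0' (no match yet)
Bit 6: prefix='00' -> emit 'o', reset
Bit 7: prefix='1' -> emit 'k', reset

Answer: kbook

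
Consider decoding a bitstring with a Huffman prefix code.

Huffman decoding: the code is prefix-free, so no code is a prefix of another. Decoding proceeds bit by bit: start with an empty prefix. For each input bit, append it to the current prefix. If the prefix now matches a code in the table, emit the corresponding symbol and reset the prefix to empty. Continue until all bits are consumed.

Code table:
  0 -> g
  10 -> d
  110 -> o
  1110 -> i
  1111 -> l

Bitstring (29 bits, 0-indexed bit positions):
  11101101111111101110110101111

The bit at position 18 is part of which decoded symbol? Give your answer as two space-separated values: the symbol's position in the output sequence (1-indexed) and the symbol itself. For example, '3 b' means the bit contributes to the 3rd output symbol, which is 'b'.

Bit 0: prefix='1' (no match yet)
Bit 1: prefix='11' (no match yet)
Bit 2: prefix='111' (no match yet)
Bit 3: prefix='1110' -> emit 'i', reset
Bit 4: prefix='1' (no match yet)
Bit 5: prefix='11' (no match yet)
Bit 6: prefix='110' -> emit 'o', reset
Bit 7: prefix='1' (no match yet)
Bit 8: prefix='11' (no match yet)
Bit 9: prefix='111' (no match yet)
Bit 10: prefix='1111' -> emit 'l', reset
Bit 11: prefix='1' (no match yet)
Bit 12: prefix='11' (no match yet)
Bit 13: prefix='111' (no match yet)
Bit 14: prefix='1111' -> emit 'l', reset
Bit 15: prefix='0' -> emit 'g', reset
Bit 16: prefix='1' (no match yet)
Bit 17: prefix='11' (no match yet)
Bit 18: prefix='111' (no match yet)
Bit 19: prefix='1110' -> emit 'i', reset
Bit 20: prefix='1' (no match yet)
Bit 21: prefix='11' (no match yet)
Bit 22: prefix='110' -> emit 'o', reset

Answer: 6 i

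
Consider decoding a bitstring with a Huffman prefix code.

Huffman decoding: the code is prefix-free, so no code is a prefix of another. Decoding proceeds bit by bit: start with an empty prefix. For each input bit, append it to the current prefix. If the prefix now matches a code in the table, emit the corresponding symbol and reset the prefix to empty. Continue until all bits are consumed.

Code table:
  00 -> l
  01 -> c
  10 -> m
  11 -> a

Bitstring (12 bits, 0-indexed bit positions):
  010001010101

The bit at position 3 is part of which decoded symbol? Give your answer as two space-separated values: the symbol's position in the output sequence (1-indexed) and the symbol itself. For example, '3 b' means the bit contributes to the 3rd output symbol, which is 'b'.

Bit 0: prefix='0' (no match yet)
Bit 1: prefix='01' -> emit 'c', reset
Bit 2: prefix='0' (no match yet)
Bit 3: prefix='00' -> emit 'l', reset
Bit 4: prefix='0' (no match yet)
Bit 5: prefix='01' -> emit 'c', reset
Bit 6: prefix='0' (no match yet)
Bit 7: prefix='01' -> emit 'c', reset

Answer: 2 l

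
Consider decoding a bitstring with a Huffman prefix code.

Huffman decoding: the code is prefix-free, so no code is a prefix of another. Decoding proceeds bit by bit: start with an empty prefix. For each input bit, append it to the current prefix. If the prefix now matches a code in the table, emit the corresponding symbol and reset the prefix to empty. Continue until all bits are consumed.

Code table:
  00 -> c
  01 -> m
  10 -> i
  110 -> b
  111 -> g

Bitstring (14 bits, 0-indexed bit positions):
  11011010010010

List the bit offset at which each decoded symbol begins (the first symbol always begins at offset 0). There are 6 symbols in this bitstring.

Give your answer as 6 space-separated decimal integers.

Bit 0: prefix='1' (no match yet)
Bit 1: prefix='11' (no match yet)
Bit 2: prefix='110' -> emit 'b', reset
Bit 3: prefix='1' (no match yet)
Bit 4: prefix='11' (no match yet)
Bit 5: prefix='110' -> emit 'b', reset
Bit 6: prefix='1' (no match yet)
Bit 7: prefix='10' -> emit 'i', reset
Bit 8: prefix='0' (no match yet)
Bit 9: prefix='01' -> emit 'm', reset
Bit 10: prefix='0' (no match yet)
Bit 11: prefix='00' -> emit 'c', reset
Bit 12: prefix='1' (no match yet)
Bit 13: prefix='10' -> emit 'i', reset

Answer: 0 3 6 8 10 12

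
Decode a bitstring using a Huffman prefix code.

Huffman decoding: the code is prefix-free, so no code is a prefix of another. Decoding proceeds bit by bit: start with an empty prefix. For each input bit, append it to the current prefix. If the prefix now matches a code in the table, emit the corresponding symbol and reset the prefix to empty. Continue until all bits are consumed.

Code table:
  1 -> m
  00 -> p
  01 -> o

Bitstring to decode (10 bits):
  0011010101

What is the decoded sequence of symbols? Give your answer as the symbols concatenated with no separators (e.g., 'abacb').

Bit 0: prefix='0' (no match yet)
Bit 1: prefix='00' -> emit 'p', reset
Bit 2: prefix='1' -> emit 'm', reset
Bit 3: prefix='1' -> emit 'm', reset
Bit 4: prefix='0' (no match yet)
Bit 5: prefix='01' -> emit 'o', reset
Bit 6: prefix='0' (no match yet)
Bit 7: prefix='01' -> emit 'o', reset
Bit 8: prefix='0' (no match yet)
Bit 9: prefix='01' -> emit 'o', reset

Answer: pmmooo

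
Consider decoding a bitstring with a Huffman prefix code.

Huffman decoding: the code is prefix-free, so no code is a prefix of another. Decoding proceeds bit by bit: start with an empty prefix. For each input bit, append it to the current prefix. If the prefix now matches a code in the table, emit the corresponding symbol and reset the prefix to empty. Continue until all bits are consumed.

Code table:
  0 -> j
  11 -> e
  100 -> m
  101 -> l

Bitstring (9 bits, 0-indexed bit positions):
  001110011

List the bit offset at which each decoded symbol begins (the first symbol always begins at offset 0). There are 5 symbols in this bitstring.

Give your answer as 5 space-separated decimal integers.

Bit 0: prefix='0' -> emit 'j', reset
Bit 1: prefix='0' -> emit 'j', reset
Bit 2: prefix='1' (no match yet)
Bit 3: prefix='11' -> emit 'e', reset
Bit 4: prefix='1' (no match yet)
Bit 5: prefix='10' (no match yet)
Bit 6: prefix='100' -> emit 'm', reset
Bit 7: prefix='1' (no match yet)
Bit 8: prefix='11' -> emit 'e', reset

Answer: 0 1 2 4 7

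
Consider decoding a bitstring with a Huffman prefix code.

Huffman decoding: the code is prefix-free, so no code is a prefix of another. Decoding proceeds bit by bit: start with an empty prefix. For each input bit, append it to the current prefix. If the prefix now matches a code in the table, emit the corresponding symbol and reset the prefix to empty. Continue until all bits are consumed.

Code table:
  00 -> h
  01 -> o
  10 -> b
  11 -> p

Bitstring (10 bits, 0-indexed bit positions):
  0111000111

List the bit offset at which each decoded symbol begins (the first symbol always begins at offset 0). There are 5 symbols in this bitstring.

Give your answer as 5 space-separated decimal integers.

Bit 0: prefix='0' (no match yet)
Bit 1: prefix='01' -> emit 'o', reset
Bit 2: prefix='1' (no match yet)
Bit 3: prefix='11' -> emit 'p', reset
Bit 4: prefix='0' (no match yet)
Bit 5: prefix='00' -> emit 'h', reset
Bit 6: prefix='0' (no match yet)
Bit 7: prefix='01' -> emit 'o', reset
Bit 8: prefix='1' (no match yet)
Bit 9: prefix='11' -> emit 'p', reset

Answer: 0 2 4 6 8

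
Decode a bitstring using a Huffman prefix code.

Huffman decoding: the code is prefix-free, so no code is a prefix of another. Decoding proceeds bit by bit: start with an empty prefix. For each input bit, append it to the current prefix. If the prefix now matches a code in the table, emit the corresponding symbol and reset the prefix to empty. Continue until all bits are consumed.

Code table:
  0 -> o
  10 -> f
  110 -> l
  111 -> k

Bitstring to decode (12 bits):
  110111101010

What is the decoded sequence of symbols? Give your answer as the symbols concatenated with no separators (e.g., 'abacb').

Bit 0: prefix='1' (no match yet)
Bit 1: prefix='11' (no match yet)
Bit 2: prefix='110' -> emit 'l', reset
Bit 3: prefix='1' (no match yet)
Bit 4: prefix='11' (no match yet)
Bit 5: prefix='111' -> emit 'k', reset
Bit 6: prefix='1' (no match yet)
Bit 7: prefix='10' -> emit 'f', reset
Bit 8: prefix='1' (no match yet)
Bit 9: prefix='10' -> emit 'f', reset
Bit 10: prefix='1' (no match yet)
Bit 11: prefix='10' -> emit 'f', reset

Answer: lkfff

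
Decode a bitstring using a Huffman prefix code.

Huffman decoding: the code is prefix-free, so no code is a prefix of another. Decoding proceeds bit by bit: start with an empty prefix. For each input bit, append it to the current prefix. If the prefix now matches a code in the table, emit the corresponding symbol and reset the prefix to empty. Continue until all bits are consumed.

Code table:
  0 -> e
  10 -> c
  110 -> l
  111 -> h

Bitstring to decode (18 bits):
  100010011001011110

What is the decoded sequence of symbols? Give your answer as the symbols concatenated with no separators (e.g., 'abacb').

Bit 0: prefix='1' (no match yet)
Bit 1: prefix='10' -> emit 'c', reset
Bit 2: prefix='0' -> emit 'e', reset
Bit 3: prefix='0' -> emit 'e', reset
Bit 4: prefix='1' (no match yet)
Bit 5: prefix='10' -> emit 'c', reset
Bit 6: prefix='0' -> emit 'e', reset
Bit 7: prefix='1' (no match yet)
Bit 8: prefix='11' (no match yet)
Bit 9: prefix='110' -> emit 'l', reset
Bit 10: prefix='0' -> emit 'e', reset
Bit 11: prefix='1' (no match yet)
Bit 12: prefix='10' -> emit 'c', reset
Bit 13: prefix='1' (no match yet)
Bit 14: prefix='11' (no match yet)
Bit 15: prefix='111' -> emit 'h', reset
Bit 16: prefix='1' (no match yet)
Bit 17: prefix='10' -> emit 'c', reset

Answer: ceecelechc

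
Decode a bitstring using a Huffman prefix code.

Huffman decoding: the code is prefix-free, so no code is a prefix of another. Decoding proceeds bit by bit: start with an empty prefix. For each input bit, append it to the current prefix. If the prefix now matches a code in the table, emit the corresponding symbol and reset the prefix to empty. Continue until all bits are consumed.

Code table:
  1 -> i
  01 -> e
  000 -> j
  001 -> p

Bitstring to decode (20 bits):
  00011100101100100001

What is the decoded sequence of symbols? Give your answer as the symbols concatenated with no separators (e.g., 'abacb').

Bit 0: prefix='0' (no match yet)
Bit 1: prefix='00' (no match yet)
Bit 2: prefix='000' -> emit 'j', reset
Bit 3: prefix='1' -> emit 'i', reset
Bit 4: prefix='1' -> emit 'i', reset
Bit 5: prefix='1' -> emit 'i', reset
Bit 6: prefix='0' (no match yet)
Bit 7: prefix='00' (no match yet)
Bit 8: prefix='001' -> emit 'p', reset
Bit 9: prefix='0' (no match yet)
Bit 10: prefix='01' -> emit 'e', reset
Bit 11: prefix='1' -> emit 'i', reset
Bit 12: prefix='0' (no match yet)
Bit 13: prefix='00' (no match yet)
Bit 14: prefix='001' -> emit 'p', reset
Bit 15: prefix='0' (no match yet)
Bit 16: prefix='00' (no match yet)
Bit 17: prefix='000' -> emit 'j', reset
Bit 18: prefix='0' (no match yet)
Bit 19: prefix='01' -> emit 'e', reset

Answer: jiiipeipje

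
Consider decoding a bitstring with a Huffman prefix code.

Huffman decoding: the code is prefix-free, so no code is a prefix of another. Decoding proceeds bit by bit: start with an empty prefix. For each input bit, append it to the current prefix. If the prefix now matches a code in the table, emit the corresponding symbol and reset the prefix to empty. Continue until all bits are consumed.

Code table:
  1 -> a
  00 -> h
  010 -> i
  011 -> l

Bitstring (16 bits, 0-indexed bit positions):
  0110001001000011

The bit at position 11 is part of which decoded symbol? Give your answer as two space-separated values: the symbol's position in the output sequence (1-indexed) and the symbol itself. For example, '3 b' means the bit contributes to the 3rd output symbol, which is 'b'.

Bit 0: prefix='0' (no match yet)
Bit 1: prefix='01' (no match yet)
Bit 2: prefix='011' -> emit 'l', reset
Bit 3: prefix='0' (no match yet)
Bit 4: prefix='00' -> emit 'h', reset
Bit 5: prefix='0' (no match yet)
Bit 6: prefix='01' (no match yet)
Bit 7: prefix='010' -> emit 'i', reset
Bit 8: prefix='0' (no match yet)
Bit 9: prefix='01' (no match yet)
Bit 10: prefix='010' -> emit 'i', reset
Bit 11: prefix='0' (no match yet)
Bit 12: prefix='00' -> emit 'h', reset
Bit 13: prefix='0' (no match yet)
Bit 14: prefix='01' (no match yet)
Bit 15: prefix='011' -> emit 'l', reset

Answer: 5 h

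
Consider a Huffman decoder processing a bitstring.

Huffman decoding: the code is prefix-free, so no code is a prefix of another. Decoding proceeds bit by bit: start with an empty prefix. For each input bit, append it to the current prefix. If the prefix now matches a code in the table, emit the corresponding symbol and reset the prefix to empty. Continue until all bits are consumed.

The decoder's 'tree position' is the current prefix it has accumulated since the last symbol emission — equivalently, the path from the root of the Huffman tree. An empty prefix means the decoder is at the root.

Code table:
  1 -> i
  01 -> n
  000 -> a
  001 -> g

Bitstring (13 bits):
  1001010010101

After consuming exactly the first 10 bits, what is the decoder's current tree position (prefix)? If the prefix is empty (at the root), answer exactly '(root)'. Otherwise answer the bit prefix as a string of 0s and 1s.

Answer: 0

Derivation:
Bit 0: prefix='1' -> emit 'i', reset
Bit 1: prefix='0' (no match yet)
Bit 2: prefix='00' (no match yet)
Bit 3: prefix='001' -> emit 'g', reset
Bit 4: prefix='0' (no match yet)
Bit 5: prefix='01' -> emit 'n', reset
Bit 6: prefix='0' (no match yet)
Bit 7: prefix='00' (no match yet)
Bit 8: prefix='001' -> emit 'g', reset
Bit 9: prefix='0' (no match yet)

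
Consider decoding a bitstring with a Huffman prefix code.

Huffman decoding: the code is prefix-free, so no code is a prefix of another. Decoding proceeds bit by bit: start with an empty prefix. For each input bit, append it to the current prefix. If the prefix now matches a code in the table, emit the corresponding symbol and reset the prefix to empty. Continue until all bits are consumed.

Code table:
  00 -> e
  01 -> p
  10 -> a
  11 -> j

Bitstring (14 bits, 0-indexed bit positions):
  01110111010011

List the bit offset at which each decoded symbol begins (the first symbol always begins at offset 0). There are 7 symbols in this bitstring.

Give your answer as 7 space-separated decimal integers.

Answer: 0 2 4 6 8 10 12

Derivation:
Bit 0: prefix='0' (no match yet)
Bit 1: prefix='01' -> emit 'p', reset
Bit 2: prefix='1' (no match yet)
Bit 3: prefix='11' -> emit 'j', reset
Bit 4: prefix='0' (no match yet)
Bit 5: prefix='01' -> emit 'p', reset
Bit 6: prefix='1' (no match yet)
Bit 7: prefix='11' -> emit 'j', reset
Bit 8: prefix='0' (no match yet)
Bit 9: prefix='01' -> emit 'p', reset
Bit 10: prefix='0' (no match yet)
Bit 11: prefix='00' -> emit 'e', reset
Bit 12: prefix='1' (no match yet)
Bit 13: prefix='11' -> emit 'j', reset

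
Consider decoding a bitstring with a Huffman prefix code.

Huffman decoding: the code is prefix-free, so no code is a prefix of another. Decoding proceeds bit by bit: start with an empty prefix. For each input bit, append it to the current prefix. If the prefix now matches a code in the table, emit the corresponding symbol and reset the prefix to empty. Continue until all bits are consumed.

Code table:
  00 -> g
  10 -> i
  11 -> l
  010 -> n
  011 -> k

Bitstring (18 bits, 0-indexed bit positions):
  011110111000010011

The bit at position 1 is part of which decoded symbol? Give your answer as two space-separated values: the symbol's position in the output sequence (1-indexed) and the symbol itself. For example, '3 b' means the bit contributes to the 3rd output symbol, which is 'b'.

Bit 0: prefix='0' (no match yet)
Bit 1: prefix='01' (no match yet)
Bit 2: prefix='011' -> emit 'k', reset
Bit 3: prefix='1' (no match yet)
Bit 4: prefix='11' -> emit 'l', reset
Bit 5: prefix='0' (no match yet)

Answer: 1 k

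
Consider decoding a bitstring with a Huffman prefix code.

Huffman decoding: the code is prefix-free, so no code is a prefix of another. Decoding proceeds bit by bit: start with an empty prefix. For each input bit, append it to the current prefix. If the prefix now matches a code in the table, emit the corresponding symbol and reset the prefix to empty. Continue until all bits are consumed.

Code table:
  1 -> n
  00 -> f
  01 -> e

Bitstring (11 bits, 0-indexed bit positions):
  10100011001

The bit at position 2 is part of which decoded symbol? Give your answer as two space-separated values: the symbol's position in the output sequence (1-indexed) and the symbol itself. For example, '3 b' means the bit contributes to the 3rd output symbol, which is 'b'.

Answer: 2 e

Derivation:
Bit 0: prefix='1' -> emit 'n', reset
Bit 1: prefix='0' (no match yet)
Bit 2: prefix='01' -> emit 'e', reset
Bit 3: prefix='0' (no match yet)
Bit 4: prefix='00' -> emit 'f', reset
Bit 5: prefix='0' (no match yet)
Bit 6: prefix='01' -> emit 'e', reset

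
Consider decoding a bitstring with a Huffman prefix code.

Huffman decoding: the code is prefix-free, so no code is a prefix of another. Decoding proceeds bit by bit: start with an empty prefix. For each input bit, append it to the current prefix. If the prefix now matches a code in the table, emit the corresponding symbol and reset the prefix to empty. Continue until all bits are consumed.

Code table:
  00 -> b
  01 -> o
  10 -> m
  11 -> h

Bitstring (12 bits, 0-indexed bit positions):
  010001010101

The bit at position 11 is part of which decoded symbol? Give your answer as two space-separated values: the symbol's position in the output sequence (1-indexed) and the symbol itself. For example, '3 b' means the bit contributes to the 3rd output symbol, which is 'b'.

Bit 0: prefix='0' (no match yet)
Bit 1: prefix='01' -> emit 'o', reset
Bit 2: prefix='0' (no match yet)
Bit 3: prefix='00' -> emit 'b', reset
Bit 4: prefix='0' (no match yet)
Bit 5: prefix='01' -> emit 'o', reset
Bit 6: prefix='0' (no match yet)
Bit 7: prefix='01' -> emit 'o', reset
Bit 8: prefix='0' (no match yet)
Bit 9: prefix='01' -> emit 'o', reset
Bit 10: prefix='0' (no match yet)
Bit 11: prefix='01' -> emit 'o', reset

Answer: 6 o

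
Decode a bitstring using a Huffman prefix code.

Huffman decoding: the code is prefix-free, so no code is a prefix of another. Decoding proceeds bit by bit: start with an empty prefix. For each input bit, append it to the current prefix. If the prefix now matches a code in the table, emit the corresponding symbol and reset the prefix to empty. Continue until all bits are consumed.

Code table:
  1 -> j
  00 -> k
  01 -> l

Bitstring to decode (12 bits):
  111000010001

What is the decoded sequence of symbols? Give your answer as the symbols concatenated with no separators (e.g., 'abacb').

Bit 0: prefix='1' -> emit 'j', reset
Bit 1: prefix='1' -> emit 'j', reset
Bit 2: prefix='1' -> emit 'j', reset
Bit 3: prefix='0' (no match yet)
Bit 4: prefix='00' -> emit 'k', reset
Bit 5: prefix='0' (no match yet)
Bit 6: prefix='00' -> emit 'k', reset
Bit 7: prefix='1' -> emit 'j', reset
Bit 8: prefix='0' (no match yet)
Bit 9: prefix='00' -> emit 'k', reset
Bit 10: prefix='0' (no match yet)
Bit 11: prefix='01' -> emit 'l', reset

Answer: jjjkkjkl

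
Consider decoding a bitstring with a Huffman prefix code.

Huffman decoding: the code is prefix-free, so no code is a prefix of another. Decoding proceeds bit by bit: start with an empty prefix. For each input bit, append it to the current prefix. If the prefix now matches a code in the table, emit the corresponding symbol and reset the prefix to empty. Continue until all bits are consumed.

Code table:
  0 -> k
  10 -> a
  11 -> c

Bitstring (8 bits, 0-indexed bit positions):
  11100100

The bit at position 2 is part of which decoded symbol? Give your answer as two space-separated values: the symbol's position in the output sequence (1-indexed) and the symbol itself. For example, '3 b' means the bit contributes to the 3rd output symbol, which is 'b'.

Answer: 2 a

Derivation:
Bit 0: prefix='1' (no match yet)
Bit 1: prefix='11' -> emit 'c', reset
Bit 2: prefix='1' (no match yet)
Bit 3: prefix='10' -> emit 'a', reset
Bit 4: prefix='0' -> emit 'k', reset
Bit 5: prefix='1' (no match yet)
Bit 6: prefix='10' -> emit 'a', reset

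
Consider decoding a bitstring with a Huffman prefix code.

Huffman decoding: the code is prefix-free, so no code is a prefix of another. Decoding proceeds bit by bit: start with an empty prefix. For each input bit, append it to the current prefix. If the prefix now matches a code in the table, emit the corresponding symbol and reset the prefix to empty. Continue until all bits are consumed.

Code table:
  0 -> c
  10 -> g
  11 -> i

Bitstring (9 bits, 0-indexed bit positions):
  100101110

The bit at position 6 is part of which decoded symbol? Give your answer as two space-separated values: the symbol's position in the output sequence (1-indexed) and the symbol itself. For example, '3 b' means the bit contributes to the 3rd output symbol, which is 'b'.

Bit 0: prefix='1' (no match yet)
Bit 1: prefix='10' -> emit 'g', reset
Bit 2: prefix='0' -> emit 'c', reset
Bit 3: prefix='1' (no match yet)
Bit 4: prefix='10' -> emit 'g', reset
Bit 5: prefix='1' (no match yet)
Bit 6: prefix='11' -> emit 'i', reset
Bit 7: prefix='1' (no match yet)
Bit 8: prefix='10' -> emit 'g', reset

Answer: 4 i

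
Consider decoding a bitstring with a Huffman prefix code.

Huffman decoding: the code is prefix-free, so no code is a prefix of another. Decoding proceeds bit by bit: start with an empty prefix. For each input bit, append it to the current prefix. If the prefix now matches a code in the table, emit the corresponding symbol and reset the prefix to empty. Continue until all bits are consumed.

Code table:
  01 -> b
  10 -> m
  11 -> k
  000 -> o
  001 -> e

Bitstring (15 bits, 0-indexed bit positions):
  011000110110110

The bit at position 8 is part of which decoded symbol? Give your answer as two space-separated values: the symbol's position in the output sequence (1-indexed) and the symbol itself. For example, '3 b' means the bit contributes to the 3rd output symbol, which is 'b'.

Bit 0: prefix='0' (no match yet)
Bit 1: prefix='01' -> emit 'b', reset
Bit 2: prefix='1' (no match yet)
Bit 3: prefix='10' -> emit 'm', reset
Bit 4: prefix='0' (no match yet)
Bit 5: prefix='00' (no match yet)
Bit 6: prefix='001' -> emit 'e', reset
Bit 7: prefix='1' (no match yet)
Bit 8: prefix='10' -> emit 'm', reset
Bit 9: prefix='1' (no match yet)
Bit 10: prefix='11' -> emit 'k', reset
Bit 11: prefix='0' (no match yet)
Bit 12: prefix='01' -> emit 'b', reset

Answer: 4 m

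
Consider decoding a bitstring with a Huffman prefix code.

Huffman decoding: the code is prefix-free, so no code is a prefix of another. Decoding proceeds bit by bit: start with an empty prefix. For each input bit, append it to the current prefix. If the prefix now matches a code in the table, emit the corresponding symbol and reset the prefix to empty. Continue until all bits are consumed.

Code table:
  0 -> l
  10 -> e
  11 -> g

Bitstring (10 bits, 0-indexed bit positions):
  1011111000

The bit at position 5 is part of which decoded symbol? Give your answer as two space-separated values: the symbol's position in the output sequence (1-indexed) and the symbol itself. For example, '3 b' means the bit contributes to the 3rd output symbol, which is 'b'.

Answer: 3 g

Derivation:
Bit 0: prefix='1' (no match yet)
Bit 1: prefix='10' -> emit 'e', reset
Bit 2: prefix='1' (no match yet)
Bit 3: prefix='11' -> emit 'g', reset
Bit 4: prefix='1' (no match yet)
Bit 5: prefix='11' -> emit 'g', reset
Bit 6: prefix='1' (no match yet)
Bit 7: prefix='10' -> emit 'e', reset
Bit 8: prefix='0' -> emit 'l', reset
Bit 9: prefix='0' -> emit 'l', reset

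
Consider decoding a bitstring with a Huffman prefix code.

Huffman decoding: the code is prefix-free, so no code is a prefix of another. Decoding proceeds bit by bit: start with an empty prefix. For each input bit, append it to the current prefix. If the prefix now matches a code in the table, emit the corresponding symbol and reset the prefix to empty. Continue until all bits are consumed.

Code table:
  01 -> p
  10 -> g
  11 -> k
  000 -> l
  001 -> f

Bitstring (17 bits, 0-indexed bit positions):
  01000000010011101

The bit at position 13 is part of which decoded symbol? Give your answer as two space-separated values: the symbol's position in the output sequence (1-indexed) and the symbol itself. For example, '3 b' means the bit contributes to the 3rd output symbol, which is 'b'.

Bit 0: prefix='0' (no match yet)
Bit 1: prefix='01' -> emit 'p', reset
Bit 2: prefix='0' (no match yet)
Bit 3: prefix='00' (no match yet)
Bit 4: prefix='000' -> emit 'l', reset
Bit 5: prefix='0' (no match yet)
Bit 6: prefix='00' (no match yet)
Bit 7: prefix='000' -> emit 'l', reset
Bit 8: prefix='0' (no match yet)
Bit 9: prefix='01' -> emit 'p', reset
Bit 10: prefix='0' (no match yet)
Bit 11: prefix='00' (no match yet)
Bit 12: prefix='001' -> emit 'f', reset
Bit 13: prefix='1' (no match yet)
Bit 14: prefix='11' -> emit 'k', reset
Bit 15: prefix='0' (no match yet)
Bit 16: prefix='01' -> emit 'p', reset

Answer: 6 k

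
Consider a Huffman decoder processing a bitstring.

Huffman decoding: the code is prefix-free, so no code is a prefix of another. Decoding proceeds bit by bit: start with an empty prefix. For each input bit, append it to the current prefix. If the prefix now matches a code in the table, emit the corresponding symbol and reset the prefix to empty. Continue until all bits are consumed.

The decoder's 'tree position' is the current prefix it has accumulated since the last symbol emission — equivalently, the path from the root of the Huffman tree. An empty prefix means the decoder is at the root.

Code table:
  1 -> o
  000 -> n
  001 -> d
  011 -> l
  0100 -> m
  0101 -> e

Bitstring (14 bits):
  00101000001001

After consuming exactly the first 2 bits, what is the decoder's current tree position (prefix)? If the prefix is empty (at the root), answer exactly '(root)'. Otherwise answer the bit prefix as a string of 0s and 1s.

Answer: 00

Derivation:
Bit 0: prefix='0' (no match yet)
Bit 1: prefix='00' (no match yet)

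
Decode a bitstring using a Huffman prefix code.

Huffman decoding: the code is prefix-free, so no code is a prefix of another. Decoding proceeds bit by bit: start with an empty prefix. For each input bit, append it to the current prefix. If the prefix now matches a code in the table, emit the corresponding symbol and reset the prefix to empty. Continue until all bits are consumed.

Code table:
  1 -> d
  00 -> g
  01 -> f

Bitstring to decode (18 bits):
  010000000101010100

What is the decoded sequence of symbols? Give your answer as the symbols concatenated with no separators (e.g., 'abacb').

Bit 0: prefix='0' (no match yet)
Bit 1: prefix='01' -> emit 'f', reset
Bit 2: prefix='0' (no match yet)
Bit 3: prefix='00' -> emit 'g', reset
Bit 4: prefix='0' (no match yet)
Bit 5: prefix='00' -> emit 'g', reset
Bit 6: prefix='0' (no match yet)
Bit 7: prefix='00' -> emit 'g', reset
Bit 8: prefix='0' (no match yet)
Bit 9: prefix='01' -> emit 'f', reset
Bit 10: prefix='0' (no match yet)
Bit 11: prefix='01' -> emit 'f', reset
Bit 12: prefix='0' (no match yet)
Bit 13: prefix='01' -> emit 'f', reset
Bit 14: prefix='0' (no match yet)
Bit 15: prefix='01' -> emit 'f', reset
Bit 16: prefix='0' (no match yet)
Bit 17: prefix='00' -> emit 'g', reset

Answer: fgggffffg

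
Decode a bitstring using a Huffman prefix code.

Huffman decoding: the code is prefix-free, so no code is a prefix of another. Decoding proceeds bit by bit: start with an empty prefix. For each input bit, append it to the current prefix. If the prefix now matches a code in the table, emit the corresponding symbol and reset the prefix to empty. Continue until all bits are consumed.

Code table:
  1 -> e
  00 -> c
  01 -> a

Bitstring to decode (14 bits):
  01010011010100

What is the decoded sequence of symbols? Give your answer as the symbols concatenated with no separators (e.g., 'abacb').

Answer: aaceeaac

Derivation:
Bit 0: prefix='0' (no match yet)
Bit 1: prefix='01' -> emit 'a', reset
Bit 2: prefix='0' (no match yet)
Bit 3: prefix='01' -> emit 'a', reset
Bit 4: prefix='0' (no match yet)
Bit 5: prefix='00' -> emit 'c', reset
Bit 6: prefix='1' -> emit 'e', reset
Bit 7: prefix='1' -> emit 'e', reset
Bit 8: prefix='0' (no match yet)
Bit 9: prefix='01' -> emit 'a', reset
Bit 10: prefix='0' (no match yet)
Bit 11: prefix='01' -> emit 'a', reset
Bit 12: prefix='0' (no match yet)
Bit 13: prefix='00' -> emit 'c', reset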